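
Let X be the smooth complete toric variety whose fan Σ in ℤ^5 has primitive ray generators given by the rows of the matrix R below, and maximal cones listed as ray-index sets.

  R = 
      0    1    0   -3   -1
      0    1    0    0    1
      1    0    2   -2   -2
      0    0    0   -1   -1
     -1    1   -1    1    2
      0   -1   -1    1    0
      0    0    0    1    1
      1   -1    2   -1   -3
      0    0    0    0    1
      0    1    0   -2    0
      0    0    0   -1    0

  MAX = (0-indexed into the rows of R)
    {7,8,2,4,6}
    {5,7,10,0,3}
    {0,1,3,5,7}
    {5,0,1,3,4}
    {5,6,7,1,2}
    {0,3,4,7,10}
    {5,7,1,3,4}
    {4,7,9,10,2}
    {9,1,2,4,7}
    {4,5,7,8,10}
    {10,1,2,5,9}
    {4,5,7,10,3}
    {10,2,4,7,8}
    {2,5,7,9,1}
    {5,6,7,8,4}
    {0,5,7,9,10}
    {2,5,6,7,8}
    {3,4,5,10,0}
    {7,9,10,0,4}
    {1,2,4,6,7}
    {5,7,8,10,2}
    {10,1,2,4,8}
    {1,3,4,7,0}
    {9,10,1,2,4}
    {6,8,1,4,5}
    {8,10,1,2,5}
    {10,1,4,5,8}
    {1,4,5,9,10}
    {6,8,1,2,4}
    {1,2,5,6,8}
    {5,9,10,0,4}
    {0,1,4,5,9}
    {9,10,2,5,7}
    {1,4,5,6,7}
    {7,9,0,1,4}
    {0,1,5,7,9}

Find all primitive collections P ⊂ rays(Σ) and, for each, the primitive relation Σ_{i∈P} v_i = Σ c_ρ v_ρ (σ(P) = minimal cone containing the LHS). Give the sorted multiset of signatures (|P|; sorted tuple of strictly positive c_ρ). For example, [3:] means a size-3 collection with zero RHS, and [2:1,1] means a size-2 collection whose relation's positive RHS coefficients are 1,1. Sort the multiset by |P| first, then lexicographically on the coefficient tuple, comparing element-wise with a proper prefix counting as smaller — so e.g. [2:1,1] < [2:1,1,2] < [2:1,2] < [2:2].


The 17 primitive collections of Σ (r=11, n=5):

  P = {3,6}:  v_{3} + v_{6} = 0 — sig = [2:]
  P = {0,6}:  v_{0} + v_{6} = v_{9} — sig = [2:1]
  P = {3,8}:  v_{3} + v_{8} = v_{10} — sig = [2:1]
  P = {3,9}:  v_{3} + v_{9} = v_{0} — sig = [2:1]
  P = {6,10}:  v_{6} + v_{10} = v_{8} — sig = [2:1]
  P = {0,8}:  v_{0} + v_{8} = v_{9} + v_{10} — sig = [2:1,1]
  P = {2,3}:  v_{2} + v_{3} = v_{7} + v_{9} — sig = [2:1,1]
  P = {6,9}:  v_{6} + v_{9} = v_{1} + v_{10} — sig = [2:1,1]
  P = {0,2}:  v_{0} + v_{2} = v_{7} + 2·v_{9} — sig = [2:1,2]
  P = {8,9}:  v_{8} + v_{9} = v_{1} + 2·v_{10} — sig = [2:1,2]
  P = {2,4,5}:  v_{2} + v_{4} + v_{5} = 0 — sig = [3:]
  P = {1,3,10}:  v_{1} + v_{3} + v_{10} = v_{9} — sig = [3:1]
  P = {1,7,10}:  v_{1} + v_{7} + v_{10} = v_{2} — sig = [3:1]
  P = {1,7,8}:  v_{1} + v_{7} + v_{8} = v_{2} + v_{6} — sig = [3:1,1]
  P = {0,1,10}:  v_{0} + v_{1} + v_{10} = 2·v_{9} — sig = [3:2]
  P = {4,5,7,9}:  v_{4} + v_{5} + v_{7} + v_{9} = v_{3} — sig = [4:1]
  P = {0,4,5,7}:  v_{0} + v_{4} + v_{5} + v_{7} = 2·v_{3} — sig = [4:2]

Signatures (|P|; sorted positive RHS coefficients), sorted:
    |P|=2: 10 collections, coeffs (), (1), (1), (1), (1), (1,1), (1,1), (1,1), (1,2), (1,2)
    |P|=3: 5 collections, coeffs (), (1), (1), (1,1), (2)
    |P|=4: 2 collections, coeffs (1), (2)


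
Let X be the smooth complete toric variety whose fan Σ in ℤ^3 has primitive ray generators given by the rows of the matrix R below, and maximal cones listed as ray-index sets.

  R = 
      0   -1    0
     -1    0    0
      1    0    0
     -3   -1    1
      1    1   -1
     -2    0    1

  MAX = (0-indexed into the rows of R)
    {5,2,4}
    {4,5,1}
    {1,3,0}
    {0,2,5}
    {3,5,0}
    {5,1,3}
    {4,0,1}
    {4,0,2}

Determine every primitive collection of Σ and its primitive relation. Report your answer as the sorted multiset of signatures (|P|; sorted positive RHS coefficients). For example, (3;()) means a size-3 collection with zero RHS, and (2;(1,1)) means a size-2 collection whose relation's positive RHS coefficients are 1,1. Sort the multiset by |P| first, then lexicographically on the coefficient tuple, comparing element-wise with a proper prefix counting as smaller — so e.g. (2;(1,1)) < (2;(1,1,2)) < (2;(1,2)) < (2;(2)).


5 minimal non-faces of Δ(Σ) (on 6 rays):

  • {1,2}:  v_{1} + v_{2} = 0  ⟹  sig = (2;())
  • {2,3}:  v_{2} + v_{3} = v_{0} + v_{5}  ⟹  sig = (2;(1,1))
  • {3,4}:  v_{3} + v_{4} = 2·v_{1}  ⟹  sig = (2;(2))
  • {0,1,5}:  v_{0} + v_{1} + v_{5} = v_{3}  ⟹  sig = (3;(1))
  • {0,4,5}:  v_{0} + v_{4} + v_{5} = v_{1}  ⟹  sig = (3;(1))

Signatures (|P|; sorted positive RHS coefficients), sorted:
    |P|=2: 3 collections, coeffs (), (1,1), (2)
    |P|=3: 2 collections, coeffs (1), (1)


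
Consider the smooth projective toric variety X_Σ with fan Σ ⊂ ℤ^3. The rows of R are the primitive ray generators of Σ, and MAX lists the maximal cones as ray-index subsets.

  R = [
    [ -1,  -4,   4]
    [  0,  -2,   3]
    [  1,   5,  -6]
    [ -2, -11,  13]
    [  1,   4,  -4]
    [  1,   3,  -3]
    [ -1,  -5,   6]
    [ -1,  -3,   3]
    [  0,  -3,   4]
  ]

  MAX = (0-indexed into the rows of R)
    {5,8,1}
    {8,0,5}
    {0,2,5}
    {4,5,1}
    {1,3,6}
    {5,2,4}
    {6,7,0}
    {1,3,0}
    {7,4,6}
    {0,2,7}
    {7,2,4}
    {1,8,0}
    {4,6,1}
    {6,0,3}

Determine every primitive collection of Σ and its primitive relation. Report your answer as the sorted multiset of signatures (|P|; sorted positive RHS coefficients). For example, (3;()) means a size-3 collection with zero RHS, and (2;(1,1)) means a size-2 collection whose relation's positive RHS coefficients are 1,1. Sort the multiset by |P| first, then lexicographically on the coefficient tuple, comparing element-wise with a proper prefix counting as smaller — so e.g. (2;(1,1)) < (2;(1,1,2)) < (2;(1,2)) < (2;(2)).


17 collections generate NE(X_Σ); each relation:

  P={0,4}:  v_{0} + v_{4} = 0  ⟹  sig = (2;())
  P={2,6}:  v_{2} + v_{6} = 0  ⟹  sig = (2;())
  P={5,7}:  v_{5} + v_{7} = 0  ⟹  sig = (2;())
  P={1,2}:  v_{1} + v_{2} = v_{5}  ⟹  sig = (2;(1))
  P={1,7}:  v_{1} + v_{7} = v_{6}  ⟹  sig = (2;(1))
  P={5,6}:  v_{5} + v_{6} = v_{1}  ⟹  sig = (2;(1))
  P={2,3}:  v_{2} + v_{3} = v_{0} + v_{1}  ⟹  sig = (2;(1,1))
  P={3,4}:  v_{3} + v_{4} = v_{1} + v_{6}  ⟹  sig = (2;(1,1))
  P={4,8}:  v_{4} + v_{8} = v_{1} + v_{5}  ⟹  sig = (2;(1,1))
  P={7,8}:  v_{7} + v_{8} = v_{0} + v_{1}  ⟹  sig = (2;(1,1))
  P={2,8}:  v_{2} + v_{8} = v_{0} + 2·v_{5}  ⟹  sig = (2;(1,2))
  P={3,5}:  v_{3} + v_{5} = v_{0} + 2·v_{1}  ⟹  sig = (2;(1,2))
  P={3,7}:  v_{3} + v_{7} = v_{0} + 2·v_{6}  ⟹  sig = (2;(1,2))
  P={6,8}:  v_{6} + v_{8} = v_{0} + 2·v_{1}  ⟹  sig = (2;(1,2))
  P={3,8}:  v_{3} + v_{8} = 2·v_{0} + 3·v_{1}  ⟹  sig = (2;(2,3))
  P={0,1,5}:  v_{0} + v_{1} + v_{5} = v_{8}  ⟹  sig = (3;(1))
  P={0,1,6}:  v_{0} + v_{1} + v_{6} = v_{3}  ⟹  sig = (3;(1))

Signatures (|P|; sorted positive RHS coefficients), sorted:
    |P|=2: 15 collections, coeffs (), (), (), (1), (1), (1), (1,1), (1,1), (1,1), (1,1), (1,2), (1,2), (1,2), (1,2), (2,3)
    |P|=3: 2 collections, coeffs (1), (1)


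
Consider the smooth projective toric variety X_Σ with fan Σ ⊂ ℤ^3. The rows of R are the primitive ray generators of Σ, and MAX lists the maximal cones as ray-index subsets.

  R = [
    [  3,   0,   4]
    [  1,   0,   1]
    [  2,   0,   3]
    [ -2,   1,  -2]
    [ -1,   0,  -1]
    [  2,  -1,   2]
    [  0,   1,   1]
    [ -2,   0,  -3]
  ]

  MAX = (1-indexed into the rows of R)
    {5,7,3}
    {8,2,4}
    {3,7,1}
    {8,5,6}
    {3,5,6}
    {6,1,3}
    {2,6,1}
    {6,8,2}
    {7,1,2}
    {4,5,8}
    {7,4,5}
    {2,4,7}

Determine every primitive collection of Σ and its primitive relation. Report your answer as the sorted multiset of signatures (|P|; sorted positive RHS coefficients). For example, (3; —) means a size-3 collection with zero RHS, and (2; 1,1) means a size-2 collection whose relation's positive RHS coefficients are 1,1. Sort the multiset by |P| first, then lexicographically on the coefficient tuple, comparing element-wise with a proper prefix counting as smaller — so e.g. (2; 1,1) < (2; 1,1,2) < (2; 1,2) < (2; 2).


The 10 primitive collections of Σ (r=8, n=3):

  {2,5}:  v_{2} + v_{5} = 0  so sig = (2; —)
  {3,8}:  v_{3} + v_{8} = 0  so sig = (2; —)
  {4,6}:  v_{4} + v_{6} = 0  so sig = (2; —)
  {1,5}:  v_{1} + v_{5} = v_{3}  so sig = (2; 1)
  {1,8}:  v_{1} + v_{8} = v_{2}  so sig = (2; 1)
  {2,3}:  v_{2} + v_{3} = v_{1}  so sig = (2; 1)
  {3,4}:  v_{3} + v_{4} = v_{7}  so sig = (2; 1)
  {6,7}:  v_{6} + v_{7} = v_{3}  so sig = (2; 1)
  {7,8}:  v_{7} + v_{8} = v_{4}  so sig = (2; 1)
  {1,4}:  v_{1} + v_{4} = v_{2} + v_{7}  so sig = (2; 1,1)

Hence PRS(X_Σ) =
{ (2; —) ×3,  (2; 1) ×6,  (2; 1,1) }


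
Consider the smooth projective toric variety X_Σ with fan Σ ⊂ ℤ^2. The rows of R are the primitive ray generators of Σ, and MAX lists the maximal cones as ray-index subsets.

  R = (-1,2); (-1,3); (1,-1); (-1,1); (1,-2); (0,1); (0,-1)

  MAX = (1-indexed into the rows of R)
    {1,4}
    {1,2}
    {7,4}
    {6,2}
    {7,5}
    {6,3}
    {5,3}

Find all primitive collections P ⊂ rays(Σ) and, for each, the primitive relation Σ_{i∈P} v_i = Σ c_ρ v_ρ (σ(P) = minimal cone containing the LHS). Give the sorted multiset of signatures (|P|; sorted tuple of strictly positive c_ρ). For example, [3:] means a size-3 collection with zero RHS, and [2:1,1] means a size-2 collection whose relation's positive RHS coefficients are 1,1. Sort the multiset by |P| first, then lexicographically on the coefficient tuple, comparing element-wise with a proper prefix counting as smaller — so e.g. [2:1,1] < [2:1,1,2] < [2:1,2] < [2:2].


|primitive collections| = 14. Relations:

  {1,5}:  v_{1} + v_{5} = 0  ⇒ sig = [2:]
  {3,4}:  v_{3} + v_{4} = 0  ⇒ sig = [2:]
  {6,7}:  v_{6} + v_{7} = 0  ⇒ sig = [2:]
  {1,3}:  v_{1} + v_{3} = v_{6}  ⇒ sig = [2:1]
  {1,6}:  v_{1} + v_{6} = v_{2}  ⇒ sig = [2:1]
  {1,7}:  v_{1} + v_{7} = v_{4}  ⇒ sig = [2:1]
  {2,5}:  v_{2} + v_{5} = v_{6}  ⇒ sig = [2:1]
  {2,7}:  v_{2} + v_{7} = v_{1}  ⇒ sig = [2:1]
  {3,7}:  v_{3} + v_{7} = v_{5}  ⇒ sig = [2:1]
  {4,5}:  v_{4} + v_{5} = v_{7}  ⇒ sig = [2:1]
  {4,6}:  v_{4} + v_{6} = v_{1}  ⇒ sig = [2:1]
  {5,6}:  v_{5} + v_{6} = v_{3}  ⇒ sig = [2:1]
  {2,3}:  v_{2} + v_{3} = 2·v_{6}  ⇒ sig = [2:2]
  {2,4}:  v_{2} + v_{4} = 2·v_{1}  ⇒ sig = [2:2]

Sorted signature multiset PRS(X):
{ [2:] ×3,  [2:1] ×9,  [2:2] ×2 }


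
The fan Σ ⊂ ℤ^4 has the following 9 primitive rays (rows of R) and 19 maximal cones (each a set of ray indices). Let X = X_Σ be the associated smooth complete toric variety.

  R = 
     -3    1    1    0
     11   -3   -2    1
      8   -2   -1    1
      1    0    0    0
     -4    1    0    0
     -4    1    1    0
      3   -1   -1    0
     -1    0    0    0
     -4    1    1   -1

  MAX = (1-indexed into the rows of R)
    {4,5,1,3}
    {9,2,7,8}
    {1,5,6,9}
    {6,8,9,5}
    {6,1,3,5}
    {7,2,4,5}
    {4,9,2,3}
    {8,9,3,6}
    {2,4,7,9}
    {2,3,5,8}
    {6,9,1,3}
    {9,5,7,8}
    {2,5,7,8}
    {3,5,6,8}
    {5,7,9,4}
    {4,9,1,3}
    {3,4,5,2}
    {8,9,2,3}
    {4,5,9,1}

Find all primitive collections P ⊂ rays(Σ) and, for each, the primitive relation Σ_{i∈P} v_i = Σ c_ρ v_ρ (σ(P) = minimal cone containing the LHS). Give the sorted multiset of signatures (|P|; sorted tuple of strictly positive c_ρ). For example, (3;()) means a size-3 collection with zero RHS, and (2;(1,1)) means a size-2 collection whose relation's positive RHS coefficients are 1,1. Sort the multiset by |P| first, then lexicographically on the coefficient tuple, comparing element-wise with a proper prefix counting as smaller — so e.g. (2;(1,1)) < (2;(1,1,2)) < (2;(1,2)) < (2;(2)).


Primitive collections (10):

  • {1,7}:  v_{1} + v_{7} = 0  so sig = (2;())
  • {4,8}:  v_{4} + v_{8} = 0  so sig = (2;())
  • {1,2}:  v_{1} + v_{2} = v_{3}  so sig = (2;(1))
  • {1,8}:  v_{1} + v_{8} = v_{6}  so sig = (2;(1))
  • {3,7}:  v_{3} + v_{7} = v_{2}  so sig = (2;(1))
  • {4,6}:  v_{4} + v_{6} = v_{1}  so sig = (2;(1))
  • {6,7}:  v_{6} + v_{7} = v_{8}  so sig = (2;(1))
  • {2,6}:  v_{2} + v_{6} = v_{3} + v_{8}  so sig = (2;(1,1))
  • {3,5,9}:  v_{3} + v_{5} + v_{9} = 0  so sig = (3;())
  • {2,5,9}:  v_{2} + v_{5} + v_{9} = v_{7}  so sig = (3;(1))

so the primitive-relation signature multiset is
{ (2;()) ×2,  (2;(1)) ×5,  (2;(1,1)),  (3;()),  (3;(1)) }


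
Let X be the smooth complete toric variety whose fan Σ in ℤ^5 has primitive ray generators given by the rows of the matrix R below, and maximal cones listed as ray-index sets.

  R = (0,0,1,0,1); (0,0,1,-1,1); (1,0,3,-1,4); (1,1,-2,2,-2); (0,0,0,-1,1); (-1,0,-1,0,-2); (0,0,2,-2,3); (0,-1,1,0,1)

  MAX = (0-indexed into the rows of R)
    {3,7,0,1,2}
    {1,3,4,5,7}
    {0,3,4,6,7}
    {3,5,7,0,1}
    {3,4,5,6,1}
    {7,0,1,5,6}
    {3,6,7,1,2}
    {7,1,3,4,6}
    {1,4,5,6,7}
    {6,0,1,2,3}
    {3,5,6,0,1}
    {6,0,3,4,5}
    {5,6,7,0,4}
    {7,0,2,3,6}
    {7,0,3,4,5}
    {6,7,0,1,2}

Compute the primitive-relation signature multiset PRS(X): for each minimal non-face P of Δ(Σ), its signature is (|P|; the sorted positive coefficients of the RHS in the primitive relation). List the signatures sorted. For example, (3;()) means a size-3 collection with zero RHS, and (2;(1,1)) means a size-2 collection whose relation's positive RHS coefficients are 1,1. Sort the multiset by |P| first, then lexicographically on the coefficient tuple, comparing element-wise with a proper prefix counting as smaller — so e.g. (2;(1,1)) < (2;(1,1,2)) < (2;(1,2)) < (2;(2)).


Δ(Σ) — 8 vertices, 5 min non-faces:

  • {2,5}:  v_{2} + v_{5} = v_{0} + v_{1} — sig = (2;(1,1))
  • {2,4}:  v_{2} + v_{4} = v_{3} + 2·v_{6} + v_{7} — sig = (2;(1,1,2))
  • {0,1,4}:  v_{0} + v_{1} + v_{4} = v_{6} — sig = (3;(1))
  • {3,5,6,7}:  v_{3} + v_{5} + v_{6} + v_{7} = 0 — sig = (4;())
  • {0,1,3,6,7}:  v_{0} + v_{1} + v_{3} + v_{6} + v_{7} = v_{2} — sig = (5;(1))

Sorted signature multiset PRS(X):
{ (2;(1,1)),  (2;(1,1,2)),  (3;(1)),  (4;()),  (5;(1)) }


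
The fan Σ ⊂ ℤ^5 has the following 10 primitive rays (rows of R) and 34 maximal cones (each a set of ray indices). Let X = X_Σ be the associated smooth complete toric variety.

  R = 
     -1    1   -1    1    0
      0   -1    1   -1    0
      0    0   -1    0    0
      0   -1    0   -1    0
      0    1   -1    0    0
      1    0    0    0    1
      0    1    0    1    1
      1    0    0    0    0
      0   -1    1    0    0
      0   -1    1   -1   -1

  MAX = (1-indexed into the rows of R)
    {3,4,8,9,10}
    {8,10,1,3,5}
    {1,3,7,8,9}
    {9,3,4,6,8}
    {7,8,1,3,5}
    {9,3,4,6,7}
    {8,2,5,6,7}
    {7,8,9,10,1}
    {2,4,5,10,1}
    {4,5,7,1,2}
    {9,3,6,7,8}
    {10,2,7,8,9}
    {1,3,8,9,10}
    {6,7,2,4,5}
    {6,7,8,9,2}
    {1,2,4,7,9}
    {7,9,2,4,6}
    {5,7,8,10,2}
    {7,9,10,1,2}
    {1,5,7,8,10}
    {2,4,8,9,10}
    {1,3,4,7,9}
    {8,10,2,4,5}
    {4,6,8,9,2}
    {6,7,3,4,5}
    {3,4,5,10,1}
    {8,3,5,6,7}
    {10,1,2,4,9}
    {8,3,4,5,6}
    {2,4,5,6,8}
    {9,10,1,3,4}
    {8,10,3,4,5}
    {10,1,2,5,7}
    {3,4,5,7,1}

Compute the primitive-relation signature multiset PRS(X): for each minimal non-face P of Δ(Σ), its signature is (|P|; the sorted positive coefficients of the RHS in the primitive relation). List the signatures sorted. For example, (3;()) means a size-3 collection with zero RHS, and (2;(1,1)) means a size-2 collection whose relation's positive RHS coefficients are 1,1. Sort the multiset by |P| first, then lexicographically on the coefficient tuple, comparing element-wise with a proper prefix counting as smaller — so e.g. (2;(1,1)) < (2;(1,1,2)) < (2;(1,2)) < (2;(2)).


The 9 primitive collections of Σ (r=10, n=5):

  P = {5,9}:  v_{5} + v_{9} = 0 — sig = (2;())
  P = {2,3}:  v_{2} + v_{3} = v_{4} — sig = (2;(1))
  P = {1,6}:  v_{1} + v_{6} = v_{3} + v_{7} — sig = (2;(1,1))
  P = {6,10}:  v_{6} + v_{10} = v_{2} + v_{8} — sig = (2;(1,1))
  P = {1,2,8}:  v_{1} + v_{2} + v_{8} = 0 — sig = (3;())
  P = {3,7,10}:  v_{3} + v_{7} + v_{10} = 0 — sig = (3;())
  P = {1,4,8}:  v_{1} + v_{4} + v_{8} = v_{3} — sig = (3;(1))
  P = {4,7,8}:  v_{4} + v_{7} + v_{8} = v_{6} — sig = (3;(1))
  P = {4,7,10}:  v_{4} + v_{7} + v_{10} = v_{2} — sig = (3;(1))

Hence PRS(X_Σ) =
    (2;())
    (2;(1))
    (2;(1,1))
    (2;(1,1))
    (3;())
    (3;())
    (3;(1))
    (3;(1))
    (3;(1))


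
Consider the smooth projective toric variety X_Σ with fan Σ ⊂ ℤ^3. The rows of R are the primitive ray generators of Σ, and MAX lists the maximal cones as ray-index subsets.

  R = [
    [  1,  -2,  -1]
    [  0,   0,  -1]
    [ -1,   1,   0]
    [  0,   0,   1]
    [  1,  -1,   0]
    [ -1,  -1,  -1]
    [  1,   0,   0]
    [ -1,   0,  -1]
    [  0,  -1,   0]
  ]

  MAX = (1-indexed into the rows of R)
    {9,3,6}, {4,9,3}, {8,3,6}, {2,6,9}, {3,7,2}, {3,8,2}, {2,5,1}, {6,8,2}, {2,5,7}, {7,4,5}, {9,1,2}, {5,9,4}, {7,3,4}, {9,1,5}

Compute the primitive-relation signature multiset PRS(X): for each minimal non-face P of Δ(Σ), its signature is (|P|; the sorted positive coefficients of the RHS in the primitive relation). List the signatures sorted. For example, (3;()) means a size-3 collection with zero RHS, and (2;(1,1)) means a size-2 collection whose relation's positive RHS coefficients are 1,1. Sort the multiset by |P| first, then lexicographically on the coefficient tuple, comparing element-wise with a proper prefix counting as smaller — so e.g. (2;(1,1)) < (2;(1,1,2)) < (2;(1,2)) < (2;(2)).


Primitive collections (18):

  {2,4}:  v_{2} + v_{4} = 0 — sig = (2;())
  {3,5}:  v_{3} + v_{5} = 0 — sig = (2;())
  {7,8}:  v_{7} + v_{8} = v_{2} — sig = (2;(1))
  {7,9}:  v_{7} + v_{9} = v_{5} — sig = (2;(1))
  {8,9}:  v_{8} + v_{9} = v_{6} — sig = (2;(1))
  {1,3}:  v_{1} + v_{3} = v_{2} + v_{9} — sig = (2;(1,1))
  {1,4}:  v_{1} + v_{4} = v_{5} + v_{9} — sig = (2;(1,1))
  {4,8}:  v_{4} + v_{8} = v_{3} + v_{9} — sig = (2;(1,1))
  {5,8}:  v_{5} + v_{8} = v_{2} + v_{9} — sig = (2;(1,1))
  {6,7}:  v_{6} + v_{7} = v_{2} + v_{9} — sig = (2;(1,1))
  {1,7}:  v_{1} + v_{7} = v_{2} + 2·v_{5} — sig = (2;(1,2))
  {4,6}:  v_{4} + v_{6} = v_{3} + 2·v_{9} — sig = (2;(1,2))
  {5,6}:  v_{5} + v_{6} = v_{2} + 2·v_{9} — sig = (2;(1,2))
  {1,8}:  v_{1} + v_{8} = 2·v_{2} + 2·v_{9} — sig = (2;(2,2))
  {1,6}:  v_{1} + v_{6} = 2·v_{2} + 3·v_{9} — sig = (2;(2,3))
  {2,3,9}:  v_{2} + v_{3} + v_{9} = v_{8} — sig = (3;(1))
  {2,5,9}:  v_{2} + v_{5} + v_{9} = v_{1} — sig = (3;(1))
  {2,3,6}:  v_{2} + v_{3} + v_{6} = 2·v_{8} — sig = (3;(2))

Hence PRS(X_Σ) =
    |P|=2: 15 collections, coeffs (), (), (1), (1), (1), (1,1), (1,1), (1,1), (1,1), (1,1), (1,2), (1,2), (1,2), (2,2), (2,3)
    |P|=3: 3 collections, coeffs (1), (1), (2)


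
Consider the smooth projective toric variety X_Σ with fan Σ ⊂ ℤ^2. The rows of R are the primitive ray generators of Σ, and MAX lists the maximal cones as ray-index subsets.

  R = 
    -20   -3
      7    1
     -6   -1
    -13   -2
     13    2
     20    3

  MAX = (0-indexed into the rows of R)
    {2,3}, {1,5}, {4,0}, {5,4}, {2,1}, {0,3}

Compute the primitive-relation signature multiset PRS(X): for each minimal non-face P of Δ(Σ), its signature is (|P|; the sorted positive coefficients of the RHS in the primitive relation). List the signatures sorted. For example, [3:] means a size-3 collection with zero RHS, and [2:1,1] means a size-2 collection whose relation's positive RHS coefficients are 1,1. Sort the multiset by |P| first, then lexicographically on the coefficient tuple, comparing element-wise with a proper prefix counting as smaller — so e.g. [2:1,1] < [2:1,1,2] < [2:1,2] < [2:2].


Δ(Σ) — 6 vertices, 9 min non-faces:

  P = {0,5}:  v_{0} + v_{5} = 0 ; sig = [2:]
  P = {3,4}:  v_{3} + v_{4} = 0 ; sig = [2:]
  P = {0,1}:  v_{0} + v_{1} = v_{3} ; sig = [2:1]
  P = {1,3}:  v_{1} + v_{3} = v_{2} ; sig = [2:1]
  P = {1,4}:  v_{1} + v_{4} = v_{5} ; sig = [2:1]
  P = {2,4}:  v_{2} + v_{4} = v_{1} ; sig = [2:1]
  P = {3,5}:  v_{3} + v_{5} = v_{1} ; sig = [2:1]
  P = {0,2}:  v_{0} + v_{2} = 2·v_{3} ; sig = [2:2]
  P = {2,5}:  v_{2} + v_{5} = 2·v_{1} ; sig = [2:2]

Signatures (|P|; sorted positive RHS coefficients), sorted:
    [2:]
    [2:]
    [2:1]
    [2:1]
    [2:1]
    [2:1]
    [2:1]
    [2:2]
    [2:2]


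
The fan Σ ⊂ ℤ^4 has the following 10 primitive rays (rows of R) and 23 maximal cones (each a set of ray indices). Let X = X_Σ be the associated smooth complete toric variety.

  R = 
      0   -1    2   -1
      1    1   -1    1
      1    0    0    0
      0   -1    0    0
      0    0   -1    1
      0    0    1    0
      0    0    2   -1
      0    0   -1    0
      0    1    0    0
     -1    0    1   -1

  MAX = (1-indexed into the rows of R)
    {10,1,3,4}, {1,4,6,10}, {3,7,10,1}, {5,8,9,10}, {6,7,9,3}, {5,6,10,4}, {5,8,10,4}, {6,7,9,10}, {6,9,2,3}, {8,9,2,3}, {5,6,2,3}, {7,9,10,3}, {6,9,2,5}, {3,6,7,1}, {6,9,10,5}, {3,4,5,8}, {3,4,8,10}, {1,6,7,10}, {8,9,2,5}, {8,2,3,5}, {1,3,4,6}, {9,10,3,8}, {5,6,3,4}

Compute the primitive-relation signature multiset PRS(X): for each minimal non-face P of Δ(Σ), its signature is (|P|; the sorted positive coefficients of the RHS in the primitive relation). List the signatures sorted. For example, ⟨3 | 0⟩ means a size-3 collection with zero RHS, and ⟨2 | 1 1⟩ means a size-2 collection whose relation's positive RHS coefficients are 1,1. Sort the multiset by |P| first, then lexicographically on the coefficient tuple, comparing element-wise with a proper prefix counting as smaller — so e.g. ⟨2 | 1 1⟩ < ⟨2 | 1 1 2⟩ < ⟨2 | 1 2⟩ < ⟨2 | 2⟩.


Σ has 15 primitive collections:

  • {4,9}:  v_{4} + v_{9} = 0  ⇒ sig = ⟨2 | 0⟩
  • {6,8}:  v_{6} + v_{8} = 0  ⇒ sig = ⟨2 | 0⟩
  • {1,9}:  v_{1} + v_{9} = v_{7}  ⇒ sig = ⟨2 | 1⟩
  • {2,10}:  v_{2} + v_{10} = v_{9}  ⇒ sig = ⟨2 | 1⟩
  • {4,7}:  v_{4} + v_{7} = v_{1}  ⇒ sig = ⟨2 | 1⟩
  • {5,7}:  v_{5} + v_{7} = v_{6}  ⇒ sig = ⟨2 | 1⟩
  • {1,2}:  v_{1} + v_{2} = v_{3} + v_{6}  ⇒ sig = ⟨2 | 1 1⟩
  • {1,5}:  v_{1} + v_{5} = v_{4} + v_{6}  ⇒ sig = ⟨2 | 1 1⟩
  • {2,4}:  v_{2} + v_{4} = v_{3} + v_{5}  ⇒ sig = ⟨2 | 1 1⟩
  • {7,8}:  v_{7} + v_{8} = v_{3} + v_{10}  ⇒ sig = ⟨2 | 1 1⟩
  • {1,8}:  v_{1} + v_{8} = v_{3} + v_{4} + v_{10}  ⇒ sig = ⟨2 | 1 1 1⟩
  • {2,7}:  v_{2} + v_{7} = v_{3} + v_{6} + v_{9}  ⇒ sig = ⟨2 | 1 1 1⟩
  • {3,5,10}:  v_{3} + v_{5} + v_{10} = 0  ⇒ sig = ⟨3 | 0⟩
  • {3,5,9}:  v_{3} + v_{5} + v_{9} = v_{2}  ⇒ sig = ⟨3 | 1⟩
  • {3,6,10}:  v_{3} + v_{6} + v_{10} = v_{7}  ⇒ sig = ⟨3 | 1⟩

Hence PRS(X_Σ) =
    ⟨2 | 0⟩
    ⟨2 | 0⟩
    ⟨2 | 1⟩
    ⟨2 | 1⟩
    ⟨2 | 1⟩
    ⟨2 | 1⟩
    ⟨2 | 1 1⟩
    ⟨2 | 1 1⟩
    ⟨2 | 1 1⟩
    ⟨2 | 1 1⟩
    ⟨2 | 1 1 1⟩
    ⟨2 | 1 1 1⟩
    ⟨3 | 0⟩
    ⟨3 | 1⟩
    ⟨3 | 1⟩


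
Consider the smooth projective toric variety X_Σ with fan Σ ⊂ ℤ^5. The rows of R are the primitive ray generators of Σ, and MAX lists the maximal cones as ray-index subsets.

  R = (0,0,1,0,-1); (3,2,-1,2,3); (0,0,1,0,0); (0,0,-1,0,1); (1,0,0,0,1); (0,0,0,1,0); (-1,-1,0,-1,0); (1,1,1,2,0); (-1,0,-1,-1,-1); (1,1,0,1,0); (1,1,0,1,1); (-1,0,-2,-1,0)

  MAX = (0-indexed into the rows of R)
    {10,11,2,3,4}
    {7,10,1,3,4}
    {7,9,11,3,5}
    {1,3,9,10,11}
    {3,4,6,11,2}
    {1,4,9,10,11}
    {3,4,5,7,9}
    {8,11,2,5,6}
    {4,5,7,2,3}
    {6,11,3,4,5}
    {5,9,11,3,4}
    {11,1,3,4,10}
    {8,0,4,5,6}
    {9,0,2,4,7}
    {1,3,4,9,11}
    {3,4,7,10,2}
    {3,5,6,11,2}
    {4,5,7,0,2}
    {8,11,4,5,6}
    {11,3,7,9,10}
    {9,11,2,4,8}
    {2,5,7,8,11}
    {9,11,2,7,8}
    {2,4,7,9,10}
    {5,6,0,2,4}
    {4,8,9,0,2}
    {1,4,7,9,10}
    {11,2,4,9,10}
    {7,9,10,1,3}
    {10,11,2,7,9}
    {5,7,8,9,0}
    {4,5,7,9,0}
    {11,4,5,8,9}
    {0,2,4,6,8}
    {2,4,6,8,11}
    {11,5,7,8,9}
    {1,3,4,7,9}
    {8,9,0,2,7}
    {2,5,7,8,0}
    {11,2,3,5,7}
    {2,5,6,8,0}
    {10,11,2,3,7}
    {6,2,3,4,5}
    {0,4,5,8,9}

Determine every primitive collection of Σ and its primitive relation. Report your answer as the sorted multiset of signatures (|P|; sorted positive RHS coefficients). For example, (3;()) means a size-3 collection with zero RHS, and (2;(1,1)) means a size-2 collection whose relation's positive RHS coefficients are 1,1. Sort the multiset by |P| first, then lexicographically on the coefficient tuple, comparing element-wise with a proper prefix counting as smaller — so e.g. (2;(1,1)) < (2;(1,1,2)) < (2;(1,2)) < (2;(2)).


22 collections generate NE(X_Σ); each relation:

  {0,3}:  v_{0} + v_{3} = 0  ⟹  sig = (2;())
  {6,9}:  v_{6} + v_{9} = 0  ⟹  sig = (2;())
  {0,11}:  v_{0} + v_{11} = v_{8}  ⟹  sig = (2;(1))
  {3,8}:  v_{3} + v_{8} = v_{11}  ⟹  sig = (2;(1))
  {0,10}:  v_{0} + v_{10} = v_{2} + v_{9}  ⟹  sig = (2;(1,1))
  {5,10}:  v_{5} + v_{10} = v_{3} + v_{7}  ⟹  sig = (2;(1,1))
  {6,7}:  v_{6} + v_{7} = v_{2} + v_{5}  ⟹  sig = (2;(1,1))
  {6,10}:  v_{6} + v_{10} = v_{2} + v_{3}  ⟹  sig = (2;(1,1))
  {0,1}:  v_{0} + v_{1} = v_{4} + v_{9} + v_{10}  ⟹  sig = (2;(1,1,1))
  {1,6}:  v_{1} + v_{6} = v_{3} + v_{4} + v_{10}  ⟹  sig = (2;(1,1,1))
  {8,10}:  v_{8} + v_{10} = v_{2} + v_{9} + v_{11}  ⟹  sig = (2;(1,1,1))
  {1,8}:  v_{1} + v_{8} = v_{4} + v_{9} + v_{10} + v_{11}  ⟹  sig = (2;(1,1,1,1))
  {1,5}:  v_{1} + v_{5} = 2·v_{3} + v_{4} + v_{7} + v_{9}  ⟹  sig = (2;(1,1,1,2))
  {1,2}:  v_{1} + v_{2} = v_{4} + 2·v_{10}  ⟹  sig = (2;(1,2))
  {2,3,9}:  v_{2} + v_{3} + v_{9} = v_{10}  ⟹  sig = (3;(1))
  {2,5,9}:  v_{2} + v_{5} + v_{9} = v_{7}  ⟹  sig = (3;(1))
  {4,7,8}:  v_{4} + v_{7} + v_{8} = v_{9}  ⟹  sig = (3;(1))
  {4,7,11}:  v_{4} + v_{7} + v_{11} = v_{3} + v_{9}  ⟹  sig = (3;(1,1))
  {1,7,11}:  v_{1} + v_{7} + v_{11} = 2·v_{3} + 2·v_{9} + v_{10}  ⟹  sig = (3;(1,2,2))
  {2,4,5,8}:  v_{2} + v_{4} + v_{5} + v_{8} = 0  ⟹  sig = (4;())
  {2,4,5,11}:  v_{2} + v_{4} + v_{5} + v_{11} = v_{3}  ⟹  sig = (4;(1))
  {3,4,9,10}:  v_{3} + v_{4} + v_{9} + v_{10} = v_{1}  ⟹  sig = (4;(1))

Hence PRS(X_Σ) =
[(2;()), (2;()), (2;(1)), (2;(1)), (2;(1,1)), (2;(1,1)), (2;(1,1)), (2;(1,1)), (2;(1,1,1)), (2;(1,1,1)), (2;(1,1,1)), (2;(1,1,1,1)), (2;(1,1,1,2)), (2;(1,2)), (3;(1)), (3;(1)), (3;(1)), (3;(1,1)), (3;(1,2,2)), (4;()), (4;(1)), (4;(1))]


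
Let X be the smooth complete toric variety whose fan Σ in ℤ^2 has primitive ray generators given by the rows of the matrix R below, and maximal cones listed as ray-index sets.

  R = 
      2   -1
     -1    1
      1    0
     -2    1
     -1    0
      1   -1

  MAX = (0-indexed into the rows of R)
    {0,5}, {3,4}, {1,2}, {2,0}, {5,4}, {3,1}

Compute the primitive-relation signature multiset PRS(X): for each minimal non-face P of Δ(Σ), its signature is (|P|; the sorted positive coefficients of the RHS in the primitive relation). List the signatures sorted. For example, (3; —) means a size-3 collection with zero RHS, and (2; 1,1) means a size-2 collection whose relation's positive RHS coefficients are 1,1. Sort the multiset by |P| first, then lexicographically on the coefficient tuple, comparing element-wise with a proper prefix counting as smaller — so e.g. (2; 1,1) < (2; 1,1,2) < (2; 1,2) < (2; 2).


Primitive collections (9):

  P={0,3}:  v_{0} + v_{3} = 0  →  sig = (2; —)
  P={1,5}:  v_{1} + v_{5} = 0  →  sig = (2; —)
  P={2,4}:  v_{2} + v_{4} = 0  →  sig = (2; —)
  P={0,1}:  v_{0} + v_{1} = v_{2}  →  sig = (2; 1)
  P={0,4}:  v_{0} + v_{4} = v_{5}  →  sig = (2; 1)
  P={1,4}:  v_{1} + v_{4} = v_{3}  →  sig = (2; 1)
  P={2,3}:  v_{2} + v_{3} = v_{1}  →  sig = (2; 1)
  P={2,5}:  v_{2} + v_{5} = v_{0}  →  sig = (2; 1)
  P={3,5}:  v_{3} + v_{5} = v_{4}  →  sig = (2; 1)

Signatures (|P|; sorted positive RHS coefficients), sorted:
    (2; —)
    (2; —)
    (2; —)
    (2; 1)
    (2; 1)
    (2; 1)
    (2; 1)
    (2; 1)
    (2; 1)


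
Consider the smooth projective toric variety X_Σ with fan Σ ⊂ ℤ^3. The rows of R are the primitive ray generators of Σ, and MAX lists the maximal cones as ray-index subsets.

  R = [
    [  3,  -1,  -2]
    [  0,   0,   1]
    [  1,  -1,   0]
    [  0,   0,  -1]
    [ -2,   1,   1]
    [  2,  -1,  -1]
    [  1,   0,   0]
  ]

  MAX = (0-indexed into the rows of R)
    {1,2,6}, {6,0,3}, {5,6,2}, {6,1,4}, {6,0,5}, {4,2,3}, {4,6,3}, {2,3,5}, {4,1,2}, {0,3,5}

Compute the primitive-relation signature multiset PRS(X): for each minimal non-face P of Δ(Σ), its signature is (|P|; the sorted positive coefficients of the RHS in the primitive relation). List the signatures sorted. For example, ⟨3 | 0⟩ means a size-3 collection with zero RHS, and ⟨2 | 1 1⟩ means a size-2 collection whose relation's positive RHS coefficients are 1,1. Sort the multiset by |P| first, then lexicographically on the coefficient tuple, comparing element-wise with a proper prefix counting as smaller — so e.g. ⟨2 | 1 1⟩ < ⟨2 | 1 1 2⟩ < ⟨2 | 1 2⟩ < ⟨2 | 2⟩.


The 9 primitive collections of Σ (r=7, n=3):

  {1,3}:  v_{1} + v_{3} = 0  →  sig = ⟨2 | 0⟩
  {4,5}:  v_{4} + v_{5} = 0  →  sig = ⟨2 | 0⟩
  {0,1}:  v_{0} + v_{1} = v_{5} + v_{6}  →  sig = ⟨2 | 1 1⟩
  {0,4}:  v_{0} + v_{4} = v_{3} + v_{6}  →  sig = ⟨2 | 1 1⟩
  {1,5}:  v_{1} + v_{5} = v_{2} + v_{6}  →  sig = ⟨2 | 1 1⟩
  {0,2}:  v_{0} + v_{2} = 2·v_{5}  →  sig = ⟨2 | 2⟩
  {2,3,6}:  v_{2} + v_{3} + v_{6} = v_{5}  →  sig = ⟨3 | 1⟩
  {2,4,6}:  v_{2} + v_{4} + v_{6} = v_{1}  →  sig = ⟨3 | 1⟩
  {3,5,6}:  v_{3} + v_{5} + v_{6} = v_{0}  →  sig = ⟨3 | 1⟩

Hence PRS(X_Σ) =
    ⟨2 | 0⟩
    ⟨2 | 0⟩
    ⟨2 | 1 1⟩
    ⟨2 | 1 1⟩
    ⟨2 | 1 1⟩
    ⟨2 | 2⟩
    ⟨3 | 1⟩
    ⟨3 | 1⟩
    ⟨3 | 1⟩


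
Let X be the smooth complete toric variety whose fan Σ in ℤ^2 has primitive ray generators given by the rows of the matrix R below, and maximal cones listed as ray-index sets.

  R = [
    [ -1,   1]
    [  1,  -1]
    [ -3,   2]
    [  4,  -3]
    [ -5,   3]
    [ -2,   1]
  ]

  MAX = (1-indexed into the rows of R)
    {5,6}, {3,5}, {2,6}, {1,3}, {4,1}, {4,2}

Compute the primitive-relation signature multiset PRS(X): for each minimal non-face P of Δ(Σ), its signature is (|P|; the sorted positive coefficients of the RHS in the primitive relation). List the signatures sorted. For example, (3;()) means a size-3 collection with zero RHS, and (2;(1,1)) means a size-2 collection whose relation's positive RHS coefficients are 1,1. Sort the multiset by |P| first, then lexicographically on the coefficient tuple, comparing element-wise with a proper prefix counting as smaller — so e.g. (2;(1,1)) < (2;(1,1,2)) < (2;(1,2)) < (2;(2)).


9 collections generate NE(X_Σ); each relation:

  P={1,2}:  v_{1} + v_{2} = 0  →  sig = (2;())
  P={1,6}:  v_{1} + v_{6} = v_{3}  →  sig = (2;(1))
  P={2,3}:  v_{2} + v_{3} = v_{6}  →  sig = (2;(1))
  P={3,4}:  v_{3} + v_{4} = v_{2}  →  sig = (2;(1))
  P={3,6}:  v_{3} + v_{6} = v_{5}  →  sig = (2;(1))
  P={4,5}:  v_{4} + v_{5} = v_{2} + v_{6}  →  sig = (2;(1,1))
  P={1,5}:  v_{1} + v_{5} = 2·v_{3}  →  sig = (2;(2))
  P={2,5}:  v_{2} + v_{5} = 2·v_{6}  →  sig = (2;(2))
  P={4,6}:  v_{4} + v_{6} = 2·v_{2}  →  sig = (2;(2))

Hence PRS(X_Σ) =
{ (2;()),  (2;(1)) ×4,  (2;(1,1)),  (2;(2)) ×3 }


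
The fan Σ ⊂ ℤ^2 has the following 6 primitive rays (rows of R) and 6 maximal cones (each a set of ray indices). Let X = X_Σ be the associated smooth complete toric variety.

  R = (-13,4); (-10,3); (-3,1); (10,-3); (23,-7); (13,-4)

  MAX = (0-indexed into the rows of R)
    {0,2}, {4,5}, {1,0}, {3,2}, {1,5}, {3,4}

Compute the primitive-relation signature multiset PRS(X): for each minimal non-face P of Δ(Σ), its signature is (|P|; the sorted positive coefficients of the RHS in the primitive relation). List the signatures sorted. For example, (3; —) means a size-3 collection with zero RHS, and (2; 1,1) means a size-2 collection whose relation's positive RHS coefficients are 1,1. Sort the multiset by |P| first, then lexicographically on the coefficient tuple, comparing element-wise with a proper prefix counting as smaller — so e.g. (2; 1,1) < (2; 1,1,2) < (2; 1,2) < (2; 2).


Σ has 9 primitive collections:

  P = {0,5}:  v_{0} + v_{5} = 0 — sig = (2; —)
  P = {1,3}:  v_{1} + v_{3} = 0 — sig = (2; —)
  P = {0,3}:  v_{0} + v_{3} = v_{2} — sig = (2; 1)
  P = {0,4}:  v_{0} + v_{4} = v_{3} — sig = (2; 1)
  P = {1,2}:  v_{1} + v_{2} = v_{0} — sig = (2; 1)
  P = {1,4}:  v_{1} + v_{4} = v_{5} — sig = (2; 1)
  P = {2,5}:  v_{2} + v_{5} = v_{3} — sig = (2; 1)
  P = {3,5}:  v_{3} + v_{5} = v_{4} — sig = (2; 1)
  P = {2,4}:  v_{2} + v_{4} = 2·v_{3} — sig = (2; 2)

Hence PRS(X_Σ) =
[(2; —), (2; —), (2; 1), (2; 1), (2; 1), (2; 1), (2; 1), (2; 1), (2; 2)]


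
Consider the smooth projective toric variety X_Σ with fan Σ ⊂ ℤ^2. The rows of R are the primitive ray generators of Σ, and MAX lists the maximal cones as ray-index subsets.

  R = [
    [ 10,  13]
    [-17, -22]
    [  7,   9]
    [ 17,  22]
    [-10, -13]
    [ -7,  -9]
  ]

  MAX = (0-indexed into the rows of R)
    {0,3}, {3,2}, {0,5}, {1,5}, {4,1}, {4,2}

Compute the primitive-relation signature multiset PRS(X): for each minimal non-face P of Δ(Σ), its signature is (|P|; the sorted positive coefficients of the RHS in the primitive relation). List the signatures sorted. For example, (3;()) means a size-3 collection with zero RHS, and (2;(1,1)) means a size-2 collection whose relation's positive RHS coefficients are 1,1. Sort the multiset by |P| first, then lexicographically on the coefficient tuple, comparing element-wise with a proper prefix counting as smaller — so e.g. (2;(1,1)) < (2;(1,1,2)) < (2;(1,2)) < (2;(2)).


9 collections generate NE(X_Σ); each relation:

  • {0,4}:  v_{0} + v_{4} = 0 ; sig = (2;())
  • {1,3}:  v_{1} + v_{3} = 0 ; sig = (2;())
  • {2,5}:  v_{2} + v_{5} = 0 ; sig = (2;())
  • {0,1}:  v_{0} + v_{1} = v_{5} ; sig = (2;(1))
  • {0,2}:  v_{0} + v_{2} = v_{3} ; sig = (2;(1))
  • {1,2}:  v_{1} + v_{2} = v_{4} ; sig = (2;(1))
  • {3,4}:  v_{3} + v_{4} = v_{2} ; sig = (2;(1))
  • {3,5}:  v_{3} + v_{5} = v_{0} ; sig = (2;(1))
  • {4,5}:  v_{4} + v_{5} = v_{1} ; sig = (2;(1))

so the primitive-relation signature multiset is
[(2;()), (2;()), (2;()), (2;(1)), (2;(1)), (2;(1)), (2;(1)), (2;(1)), (2;(1))]


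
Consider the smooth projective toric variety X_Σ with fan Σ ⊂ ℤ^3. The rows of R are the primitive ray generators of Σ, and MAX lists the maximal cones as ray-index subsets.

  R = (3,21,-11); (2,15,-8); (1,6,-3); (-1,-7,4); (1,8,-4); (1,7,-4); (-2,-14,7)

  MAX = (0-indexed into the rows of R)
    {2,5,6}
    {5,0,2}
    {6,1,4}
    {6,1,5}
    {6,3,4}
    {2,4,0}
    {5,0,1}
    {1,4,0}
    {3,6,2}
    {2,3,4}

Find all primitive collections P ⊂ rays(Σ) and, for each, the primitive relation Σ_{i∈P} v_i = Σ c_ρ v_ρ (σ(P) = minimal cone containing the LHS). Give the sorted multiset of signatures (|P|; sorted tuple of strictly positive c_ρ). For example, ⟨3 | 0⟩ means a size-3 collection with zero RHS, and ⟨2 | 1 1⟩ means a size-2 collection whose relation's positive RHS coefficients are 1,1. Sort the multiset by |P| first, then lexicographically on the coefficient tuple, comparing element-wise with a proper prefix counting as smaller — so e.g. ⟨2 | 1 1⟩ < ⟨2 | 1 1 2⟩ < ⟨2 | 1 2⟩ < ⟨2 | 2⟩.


Minimal non-faces — 7 found among 7 rays, 10 max cones:

  P={3,5}:  v_{3} + v_{5} = 0  ⇒ sig = ⟨2 | 0⟩
  P={0,6}:  v_{0} + v_{6} = v_{5}  ⇒ sig = ⟨2 | 1⟩
  P={1,2}:  v_{1} + v_{2} = v_{0}  ⇒ sig = ⟨2 | 1⟩
  P={1,3}:  v_{1} + v_{3} = v_{4}  ⇒ sig = ⟨2 | 1⟩
  P={4,5}:  v_{4} + v_{5} = v_{1}  ⇒ sig = ⟨2 | 1⟩
  P={0,3}:  v_{0} + v_{3} = v_{2} + v_{4}  ⇒ sig = ⟨2 | 1 1⟩
  P={2,4,6}:  v_{2} + v_{4} + v_{6} = 0  ⇒ sig = ⟨3 | 0⟩

Sorted signature multiset PRS(X):
[⟨2 | 0⟩, ⟨2 | 1⟩, ⟨2 | 1⟩, ⟨2 | 1⟩, ⟨2 | 1⟩, ⟨2 | 1 1⟩, ⟨3 | 0⟩]


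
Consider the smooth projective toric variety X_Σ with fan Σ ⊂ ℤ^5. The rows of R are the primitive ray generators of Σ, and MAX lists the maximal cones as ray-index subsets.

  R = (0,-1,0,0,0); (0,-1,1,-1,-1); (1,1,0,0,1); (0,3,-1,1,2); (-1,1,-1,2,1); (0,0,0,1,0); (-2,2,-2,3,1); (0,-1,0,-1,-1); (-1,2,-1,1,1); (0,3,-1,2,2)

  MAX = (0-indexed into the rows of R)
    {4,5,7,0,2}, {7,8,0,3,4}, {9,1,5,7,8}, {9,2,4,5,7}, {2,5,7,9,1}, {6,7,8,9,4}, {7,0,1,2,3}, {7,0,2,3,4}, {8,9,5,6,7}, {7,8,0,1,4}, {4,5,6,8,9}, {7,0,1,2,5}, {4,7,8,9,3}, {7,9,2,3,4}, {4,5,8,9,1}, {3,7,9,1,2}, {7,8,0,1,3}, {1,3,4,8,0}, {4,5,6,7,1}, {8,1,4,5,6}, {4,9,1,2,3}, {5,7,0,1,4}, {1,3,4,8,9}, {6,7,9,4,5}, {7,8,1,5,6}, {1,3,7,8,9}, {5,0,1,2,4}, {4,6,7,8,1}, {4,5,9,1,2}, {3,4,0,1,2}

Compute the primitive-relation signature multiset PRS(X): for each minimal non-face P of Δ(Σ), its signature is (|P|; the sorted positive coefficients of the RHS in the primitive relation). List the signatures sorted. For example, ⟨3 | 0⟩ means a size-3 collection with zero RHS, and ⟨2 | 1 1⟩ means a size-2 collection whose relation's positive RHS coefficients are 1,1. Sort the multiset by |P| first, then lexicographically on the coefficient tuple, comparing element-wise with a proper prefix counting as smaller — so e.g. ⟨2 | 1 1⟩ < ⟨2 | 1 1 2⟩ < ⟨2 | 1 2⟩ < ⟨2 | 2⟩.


Minimal non-faces — 12 found among 10 rays, 30 max cones:

  {2,8}:  v_{2} + v_{8} = v_{3}  ⇒ sig = ⟨2 | 1⟩
  {3,5}:  v_{3} + v_{5} = v_{9}  ⇒ sig = ⟨2 | 1⟩
  {0,9}:  v_{0} + v_{9} = v_{2} + v_{4}  ⇒ sig = ⟨2 | 1 1⟩
  {2,6}:  v_{2} + v_{6} = v_{4} + v_{7} + v_{9}  ⇒ sig = ⟨2 | 1 1 1⟩
  {3,6}:  v_{3} + v_{6} = v_{4} + v_{7} + v_{8} + v_{9}  ⇒ sig = ⟨2 | 1 1 1 1⟩
  {0,6}:  v_{0} + v_{6} = 2·v_{4} + v_{7}  ⇒ sig = ⟨2 | 1 2⟩
  {0,5,8}:  v_{0} + v_{5} + v_{8} = v_{4}  ⇒ sig = ⟨3 | 1⟩
  {1,6,9}:  v_{1} + v_{6} + v_{9} = 2·v_{5} + 2·v_{8}  ⇒ sig = ⟨3 | 2 2⟩
  {1,2,4,7}:  v_{1} + v_{2} + v_{4} + v_{7} = 0  ⇒ sig = ⟨4 | 0⟩
  {1,3,4,7}:  v_{1} + v_{3} + v_{4} + v_{7} = v_{8}  ⇒ sig = ⟨4 | 1⟩
  {4,5,7,8}:  v_{4} + v_{5} + v_{7} + v_{8} = v_{6}  ⇒ sig = ⟨4 | 1⟩
  {1,4,7,9}:  v_{1} + v_{4} + v_{7} + v_{9} = v_{5} + v_{8}  ⇒ sig = ⟨4 | 1 1⟩

Signatures (|P|; sorted positive RHS coefficients), sorted:
{ ⟨2 | 1⟩ ×2,  ⟨2 | 1 1⟩,  ⟨2 | 1 1 1⟩,  ⟨2 | 1 1 1 1⟩,  ⟨2 | 1 2⟩,  ⟨3 | 1⟩,  ⟨3 | 2 2⟩,  ⟨4 | 0⟩,  ⟨4 | 1⟩ ×2,  ⟨4 | 1 1⟩ }


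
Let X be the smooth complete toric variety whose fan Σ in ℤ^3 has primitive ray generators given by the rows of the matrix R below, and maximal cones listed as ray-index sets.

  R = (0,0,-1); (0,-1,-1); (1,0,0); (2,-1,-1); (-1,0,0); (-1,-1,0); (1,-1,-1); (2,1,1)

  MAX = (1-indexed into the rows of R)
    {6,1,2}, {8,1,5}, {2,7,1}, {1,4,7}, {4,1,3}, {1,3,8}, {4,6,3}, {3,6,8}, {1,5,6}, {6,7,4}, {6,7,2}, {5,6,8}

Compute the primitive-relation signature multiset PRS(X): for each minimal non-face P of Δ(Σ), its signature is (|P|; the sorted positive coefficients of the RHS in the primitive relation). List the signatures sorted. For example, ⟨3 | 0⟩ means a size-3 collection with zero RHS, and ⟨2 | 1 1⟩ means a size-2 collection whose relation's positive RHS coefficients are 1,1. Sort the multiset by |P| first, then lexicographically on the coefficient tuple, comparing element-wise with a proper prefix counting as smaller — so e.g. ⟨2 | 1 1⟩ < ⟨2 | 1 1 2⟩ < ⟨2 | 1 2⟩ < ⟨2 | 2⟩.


|primitive collections| = 14. Relations:

  • {3,5}:  v_{3} + v_{5} = 0  →  sig = ⟨2 | 0⟩
  • {2,3}:  v_{2} + v_{3} = v_{7}  →  sig = ⟨2 | 1⟩
  • {3,7}:  v_{3} + v_{7} = v_{4}  →  sig = ⟨2 | 1⟩
  • {4,5}:  v_{4} + v_{5} = v_{7}  →  sig = ⟨2 | 1⟩
  • {5,7}:  v_{5} + v_{7} = v_{2}  →  sig = ⟨2 | 1⟩
  • {2,5}:  v_{2} + v_{5} = v_{1} + v_{6}  →  sig = ⟨2 | 1 1⟩
  • {2,4}:  v_{2} + v_{4} = 2·v_{7}  →  sig = ⟨2 | 2⟩
  • {2,8}:  v_{2} + v_{8} = 2·v_{3}  →  sig = ⟨2 | 2⟩
  • {7,8}:  v_{7} + v_{8} = 3·v_{3}  →  sig = ⟨2 | 3⟩
  • {4,8}:  v_{4} + v_{8} = 4·v_{3}  →  sig = ⟨2 | 4⟩
  • {1,3,6}:  v_{1} + v_{3} + v_{6} = v_{2}  →  sig = ⟨3 | 1⟩
  • {1,6,8}:  v_{1} + v_{6} + v_{8} = v_{3}  →  sig = ⟨3 | 1⟩
  • {1,4,6}:  v_{1} + v_{4} + v_{6} = v_{2} + v_{7}  →  sig = ⟨3 | 1 1⟩
  • {1,6,7}:  v_{1} + v_{6} + v_{7} = 2·v_{2}  →  sig = ⟨3 | 2⟩

Sorted signature multiset PRS(X):
[⟨2 | 0⟩, ⟨2 | 1⟩, ⟨2 | 1⟩, ⟨2 | 1⟩, ⟨2 | 1⟩, ⟨2 | 1 1⟩, ⟨2 | 2⟩, ⟨2 | 2⟩, ⟨2 | 3⟩, ⟨2 | 4⟩, ⟨3 | 1⟩, ⟨3 | 1⟩, ⟨3 | 1 1⟩, ⟨3 | 2⟩]
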